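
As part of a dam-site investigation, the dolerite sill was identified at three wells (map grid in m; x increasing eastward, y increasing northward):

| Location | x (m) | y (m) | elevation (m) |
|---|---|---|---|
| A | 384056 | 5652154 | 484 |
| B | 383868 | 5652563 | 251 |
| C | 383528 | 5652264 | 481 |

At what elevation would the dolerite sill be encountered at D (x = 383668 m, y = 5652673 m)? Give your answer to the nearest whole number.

Two edge vectors: A→B = (-188, 409, -233), A→C = (-528, 110, -3).
Normal n = (A→B) × (A→C) = (24403, 122460, 195272).
So ∂z/∂x = −n_x/n_z = −0.12496927 and ∂z/∂y = −n_y/n_z = −0.62712524.
Intercept c from A: 484 + 47995.20 + 3544608.44 = 3593087.64.
At (383668, 5652673): z = −47946.7 − 3544933.9 + 3593087.64 = 207.0 m.

207 m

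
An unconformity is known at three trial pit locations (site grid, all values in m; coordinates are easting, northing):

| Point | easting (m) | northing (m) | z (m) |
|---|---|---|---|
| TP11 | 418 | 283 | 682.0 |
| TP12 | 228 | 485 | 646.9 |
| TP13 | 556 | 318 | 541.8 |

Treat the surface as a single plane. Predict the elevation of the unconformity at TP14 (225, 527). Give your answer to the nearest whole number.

611 m

Two edge vectors: TP11→TP12 = (-190, 202, -35.1), TP11→TP13 = (138, 35, -140.2).
Normal n = (TP11→TP12) × (TP11→TP13) = (-27091.9, -31481.8, -34526).
So ∂z/∂easting = −n_x/n_z = −0.78468 and ∂z/∂northing = −n_y/n_z = −0.91183.
Intercept c from TP11: 682 + 328.00 + 258.05 = 1268.04.
At (225, 527): z = −176.6 − 480.5 + 1268.04 = 611.0 m.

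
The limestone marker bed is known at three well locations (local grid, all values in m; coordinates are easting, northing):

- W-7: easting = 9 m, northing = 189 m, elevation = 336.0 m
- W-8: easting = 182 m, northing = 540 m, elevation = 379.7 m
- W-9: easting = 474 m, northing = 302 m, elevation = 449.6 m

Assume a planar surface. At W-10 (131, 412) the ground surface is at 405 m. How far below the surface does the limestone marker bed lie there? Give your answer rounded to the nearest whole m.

Let the plane be z = a·easting + b·northing + c.
W-8−W-7: 173a + 351b = 43.7;  W-9−W-7: 465a + 113b = 113.6.
Solving gives a = 0.24317, b = 0.00465.
Then c = 336 − a·9 − b·189 = 332.93.
At (131, 412): z_contact = 31.9 + 1.9 + 332.93 = 366.7 m.
Depth below ground = 405 − 366.7 = 38 m.

38 m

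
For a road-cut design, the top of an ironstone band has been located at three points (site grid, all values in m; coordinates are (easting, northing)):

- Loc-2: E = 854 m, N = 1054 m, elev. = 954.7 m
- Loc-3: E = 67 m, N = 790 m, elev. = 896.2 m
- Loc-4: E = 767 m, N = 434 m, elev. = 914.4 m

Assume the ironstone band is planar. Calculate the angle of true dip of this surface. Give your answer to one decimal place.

4.5°

Two edge vectors: Loc-2→Loc-3 = (-787, -264, -58.5), Loc-2→Loc-4 = (-87, -620, -40.3).
Normal n = (Loc-2→Loc-3) × (Loc-2→Loc-4) = (-25630.8, -26626.6, 464972).
So ∂z/∂E = −n_x/n_z = 0.05512 and ∂z/∂N = −n_y/n_z = 0.05726.
Gradient magnitude |∇z| = √(a² + b²) = √(0.00304 + 0.00328) = 0.07948.
True dip = arctan(0.07948) = 4.5°, dipping toward SW (azimuth ≈ 224°).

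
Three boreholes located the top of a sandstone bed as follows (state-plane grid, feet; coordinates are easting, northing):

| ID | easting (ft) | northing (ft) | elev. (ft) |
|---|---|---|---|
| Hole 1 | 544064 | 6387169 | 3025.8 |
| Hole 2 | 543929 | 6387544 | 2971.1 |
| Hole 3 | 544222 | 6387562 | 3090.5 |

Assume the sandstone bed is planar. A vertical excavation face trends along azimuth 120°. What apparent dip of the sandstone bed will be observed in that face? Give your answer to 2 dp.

Two edge vectors: Hole 1→Hole 2 = (-135, 375, -54.7), Hole 1→Hole 3 = (158, 393, 64.7).
Normal n = (Hole 1→Hole 2) × (Hole 1→Hole 3) = (45759.6, 91.9, -112305).
So ∂z/∂easting = −n_x/n_z = 0.40746 and ∂z/∂northing = −n_y/n_z = 0.00082.
Unit vector along 120° is (sin 120°, cos 120°) = (0.8660, -0.5000).
Slope in that direction = a·(0.8660) + b·(-0.5000) = 0.35246.
Apparent dip = arctan|0.35246| = 19.42° (true dip is 22.2°, so apparent ≤ true as expected).

19.42°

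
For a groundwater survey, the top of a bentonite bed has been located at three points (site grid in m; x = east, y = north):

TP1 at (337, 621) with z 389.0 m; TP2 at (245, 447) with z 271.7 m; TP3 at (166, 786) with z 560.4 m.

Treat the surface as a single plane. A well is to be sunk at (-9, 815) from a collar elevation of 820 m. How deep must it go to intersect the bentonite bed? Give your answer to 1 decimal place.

Let the plane be z = a·x + b·y + c.
TP2−TP1: −92a − 174b = −117.3;  TP3−TP1: −171a + 165b = 171.4.
Solving gives a = −0.23299, b = 0.79733.
Then c = 389 − a·337 − b·621 = −27.62.
At (-9, 815): z_contact = 2.10 + 649.82 − 27.62 = 624.30 m.
Depth below ground = 820 − 624.30 = 195.7 m.

195.7 m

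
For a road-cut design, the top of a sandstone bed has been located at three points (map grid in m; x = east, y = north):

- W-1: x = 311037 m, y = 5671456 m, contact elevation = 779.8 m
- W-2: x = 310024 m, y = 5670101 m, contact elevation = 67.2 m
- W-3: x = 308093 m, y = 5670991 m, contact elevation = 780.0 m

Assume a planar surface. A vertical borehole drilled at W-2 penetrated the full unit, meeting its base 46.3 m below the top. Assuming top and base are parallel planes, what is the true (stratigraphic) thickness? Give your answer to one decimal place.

39.6 m

Two edge vectors: W-1→W-2 = (-1013, -1355, -712.6), W-1→W-3 = (-2944, -465, 0.2).
Normal n = (W-1→W-2) × (W-1→W-3) = (-331630, 2098097, -3518075).
So ∂z/∂x = −n_x/n_z = −0.09426 and ∂z/∂y = −n_y/n_z = 0.59638.
|∇z| = √(a²+b²) = 0.60378, so dip δ = arctan(0.60378) = 31.12°.
True thickness = vertical thickness × cos δ = 46.3 × cos 31.12° = 39.6 m.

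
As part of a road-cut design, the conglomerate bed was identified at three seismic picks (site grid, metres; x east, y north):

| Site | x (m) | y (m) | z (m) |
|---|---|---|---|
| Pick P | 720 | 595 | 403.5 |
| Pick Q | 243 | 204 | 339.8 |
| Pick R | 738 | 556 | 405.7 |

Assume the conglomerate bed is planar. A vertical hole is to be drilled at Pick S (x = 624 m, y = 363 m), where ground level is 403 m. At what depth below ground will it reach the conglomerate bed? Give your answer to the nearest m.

13 m

Two edge vectors: Pick P→Pick Q = (-477, -391, -63.7), Pick P→Pick R = (18, -39, 2.2).
Normal n = (Pick P→Pick Q) × (Pick P→Pick R) = (-3344.5, -97.2, 25641).
So ∂z/∂x = −n_x/n_z = 0.13044 and ∂z/∂y = −n_y/n_z = 0.00379.
Intercept c from Pick P: 403.5 − 93.91 − 2.26 = 307.33.
At (624, 363): z_contact = 81.4 + 1.4 + 307.33 = 390.1 m.
Depth below ground = 403 − 390.1 = 13 m.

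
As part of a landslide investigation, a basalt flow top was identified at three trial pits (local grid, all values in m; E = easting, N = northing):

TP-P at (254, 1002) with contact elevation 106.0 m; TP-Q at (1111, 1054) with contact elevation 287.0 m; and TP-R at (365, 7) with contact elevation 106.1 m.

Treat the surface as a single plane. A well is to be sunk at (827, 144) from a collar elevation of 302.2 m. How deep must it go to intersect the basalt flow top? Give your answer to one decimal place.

Let the plane be z = a·E + b·N + c.
TP-Q−TP-P: 857a + 52b = 181;  TP-R−TP-P: 111a − 995b = 0.1.
Solving gives a = 0.209788, b = 0.023303.
Then c = 106 − a·254 − b·1002 = 29.36.
At (827, 144): z_contact = 173.49 + 3.36 + 29.36 = 206.21 m.
Depth below ground = 302.2 − 206.21 = 96.0 m.

96.0 m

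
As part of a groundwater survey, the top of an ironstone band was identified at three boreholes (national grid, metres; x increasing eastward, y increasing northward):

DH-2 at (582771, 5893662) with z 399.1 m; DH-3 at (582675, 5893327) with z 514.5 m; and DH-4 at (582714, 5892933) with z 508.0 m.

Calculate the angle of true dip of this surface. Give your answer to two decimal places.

Let the plane be z = a·x + b·y + c.
DH-3−DH-2: −96a − 335b = 115.4;  DH-4−DH-2: −57a − 729b = 108.9.
Solving gives a = −0.93626, b = −0.07618.
Gradient magnitude |∇z| = √(a² + b²) = √(0.87657 + 0.00580) = 0.93935.
True dip = arctan(0.93935) = 43.21°, dipping toward E (azimuth ≈ 085°).

43.21°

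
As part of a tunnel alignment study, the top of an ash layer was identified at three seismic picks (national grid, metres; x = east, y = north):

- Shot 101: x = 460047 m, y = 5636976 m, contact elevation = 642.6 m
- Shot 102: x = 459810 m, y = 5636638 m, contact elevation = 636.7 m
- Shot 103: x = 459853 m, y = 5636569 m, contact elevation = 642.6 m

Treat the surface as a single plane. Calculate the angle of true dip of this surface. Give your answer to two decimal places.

4.92°

Let the plane be z = a·x + b·y + c.
Shot 102−Shot 101: −237a − 338b = −5.9;  Shot 103−Shot 101: −194a − 407b = 0.
Solving gives a = 0.07774, b = −0.03706.
Gradient magnitude |∇z| = √(a² + b²) = √(0.00604 + 0.00137) = 0.08612.
True dip = arctan(0.08612) = 4.92°, dipping toward WNW (azimuth ≈ 295°).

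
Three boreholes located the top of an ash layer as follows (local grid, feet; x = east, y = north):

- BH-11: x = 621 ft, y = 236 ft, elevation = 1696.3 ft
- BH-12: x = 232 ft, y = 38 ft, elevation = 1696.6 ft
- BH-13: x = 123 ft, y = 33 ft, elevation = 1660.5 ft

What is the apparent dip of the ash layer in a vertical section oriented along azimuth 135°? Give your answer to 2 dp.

37.39°

Let the plane be z = a·x + b·y + c.
BH-12−BH-11: −389a − 198b = 0.3;  BH-13−BH-11: −498a − 203b = −35.8.
Solving gives a = 0.36407, b = −0.71679.
Unit vector along 135° is (sin 135°, cos 135°) = (0.7071, -0.7071).
Slope in that direction = a·(0.7071) + b·(-0.7071) = 0.76429.
Apparent dip = arctan|0.76429| = 37.39° (true dip is 38.8°, so apparent ≤ true as expected).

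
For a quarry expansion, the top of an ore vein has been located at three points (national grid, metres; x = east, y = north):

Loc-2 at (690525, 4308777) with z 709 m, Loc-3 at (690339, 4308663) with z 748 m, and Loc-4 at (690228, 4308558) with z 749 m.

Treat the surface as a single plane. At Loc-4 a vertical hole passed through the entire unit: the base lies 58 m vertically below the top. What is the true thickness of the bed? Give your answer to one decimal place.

44.5 m

Let the plane be z = a·x + b·y + c.
Loc-3−Loc-2: −186a − 114b = 39;  Loc-4−Loc-2: −297a − 219b = 40.
Solving gives a = −0.57897, b = 0.60253.
|∇z| = √(a²+b²) = 0.83561, so dip δ = arctan(0.83561) = 39.88°.
True thickness = vertical thickness × cos δ = 58 × cos 39.88° = 44.5 m.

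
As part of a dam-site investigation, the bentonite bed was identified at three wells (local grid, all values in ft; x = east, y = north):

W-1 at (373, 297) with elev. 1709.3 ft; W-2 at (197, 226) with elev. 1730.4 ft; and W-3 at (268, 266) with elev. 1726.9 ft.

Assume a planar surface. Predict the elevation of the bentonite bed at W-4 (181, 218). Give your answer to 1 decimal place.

1731.6 ft

Let the plane be z = a·x + b·y + c.
W-2−W-1: −176a − 71b = 21.1;  W-3−W-1: −105a − 31b = 17.6.
Solving gives a = −0.29790, b = 0.44127.
Then c = 1709.3 − a·373 − b·297 = 1689.36.
At (181, 218): z = −53.9 + 96.2 + 1689.36 = 1731.6 ft.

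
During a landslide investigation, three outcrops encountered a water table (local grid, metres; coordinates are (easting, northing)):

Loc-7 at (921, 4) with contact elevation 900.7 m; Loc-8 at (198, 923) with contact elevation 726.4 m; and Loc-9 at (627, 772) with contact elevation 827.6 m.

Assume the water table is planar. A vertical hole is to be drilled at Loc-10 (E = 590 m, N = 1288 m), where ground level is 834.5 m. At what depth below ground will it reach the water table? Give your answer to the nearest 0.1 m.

Two edge vectors: Loc-7→Loc-8 = (-723, 919, -174.3), Loc-7→Loc-9 = (-294, 768, -73.1).
Normal n = (Loc-7→Loc-8) × (Loc-7→Loc-9) = (66683.5, -1607.1, -285078).
So ∂z/∂E = −n_x/n_z = 0.233913 and ∂z/∂N = −n_y/n_z = −0.005637.
Intercept c from Loc-7: 900.7 − 215.43 + 0.02 = 685.29.
At (590, 1288): z_contact = 138.01 − 7.26 + 685.29 = 816.04 m.
Depth below ground = 834.5 − 816.04 = 18.5 m.

18.5 m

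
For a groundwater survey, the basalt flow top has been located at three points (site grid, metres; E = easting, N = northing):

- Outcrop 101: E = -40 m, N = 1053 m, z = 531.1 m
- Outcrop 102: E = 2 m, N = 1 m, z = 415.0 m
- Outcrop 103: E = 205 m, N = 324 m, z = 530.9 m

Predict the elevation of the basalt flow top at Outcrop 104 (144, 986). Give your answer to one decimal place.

591.1 m

Let the plane be z = a·E + b·N + c.
Outcrop 102−Outcrop 101: 42a − 1052b = −116.1;  Outcrop 103−Outcrop 101: 245a − 729b = −0.2.
Solving gives a = 0.371723, b = 0.125202.
Then c = 531.1 − a·-40 − b·1053 = 414.13.
At (144, 986): z = 53.5 + 123.4 + 414.13 = 591.1 m.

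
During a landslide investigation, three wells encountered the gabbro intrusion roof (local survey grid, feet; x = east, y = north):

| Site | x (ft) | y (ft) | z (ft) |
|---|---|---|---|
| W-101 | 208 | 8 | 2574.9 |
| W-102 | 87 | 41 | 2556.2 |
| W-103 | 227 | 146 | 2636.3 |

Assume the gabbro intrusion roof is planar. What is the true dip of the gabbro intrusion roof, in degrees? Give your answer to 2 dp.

Two edge vectors: W-101→W-102 = (-121, 33, -18.7), W-101→W-103 = (19, 138, 61.4).
Normal n = (W-101→W-102) × (W-101→W-103) = (4606.8, 7074.1, -17325).
So ∂z/∂x = −n_x/n_z = 0.26590 and ∂z/∂y = −n_y/n_z = 0.40832.
Gradient magnitude |∇z| = √(a² + b²) = √(0.07071 + 0.16672) = 0.48727.
True dip = arctan(0.48727) = 25.98°, dipping toward SSW (azimuth ≈ 213°).

25.98°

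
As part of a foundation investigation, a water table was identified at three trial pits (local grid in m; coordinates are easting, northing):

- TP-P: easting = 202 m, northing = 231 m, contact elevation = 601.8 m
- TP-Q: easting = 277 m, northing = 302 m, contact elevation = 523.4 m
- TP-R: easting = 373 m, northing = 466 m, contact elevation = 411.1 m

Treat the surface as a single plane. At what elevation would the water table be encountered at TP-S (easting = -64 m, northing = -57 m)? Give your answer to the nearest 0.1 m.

Two edge vectors: TP-P→TP-Q = (75, 71, -78.4), TP-P→TP-R = (171, 235, -190.7).
Normal n = (TP-P→TP-Q) × (TP-P→TP-R) = (4884.3, 896.1, 5484).
So ∂z/∂easting = −n_x/n_z = −0.89065 and ∂z/∂northing = −n_y/n_z = −0.16340.
Intercept c from TP-P: 601.8 + 179.91 + 37.75 = 819.46.
At (-64, -57): z = 57.0 + 9.3 + 819.46 = 885.8 m.

885.8 m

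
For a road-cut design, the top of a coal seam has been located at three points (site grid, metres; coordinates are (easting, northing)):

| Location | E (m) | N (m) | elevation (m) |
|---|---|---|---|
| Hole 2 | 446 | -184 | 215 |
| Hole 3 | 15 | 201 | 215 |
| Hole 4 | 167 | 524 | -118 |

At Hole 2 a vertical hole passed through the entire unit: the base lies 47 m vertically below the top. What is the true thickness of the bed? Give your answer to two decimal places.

33.68 m

Two edge vectors: Hole 2→Hole 3 = (-431, 385, 0), Hole 2→Hole 4 = (-279, 708, -333).
Normal n = (Hole 2→Hole 3) × (Hole 2→Hole 4) = (-128205, -143523, -197733).
So ∂z/∂E = −n_x/n_z = −0.64837 and ∂z/∂N = −n_y/n_z = −0.72584.
|∇z| = √(a²+b²) = 0.97326, so dip δ = arctan(0.97326) = 44.22°.
True thickness = vertical thickness × cos δ = 47 × cos 44.22° = 33.68 m.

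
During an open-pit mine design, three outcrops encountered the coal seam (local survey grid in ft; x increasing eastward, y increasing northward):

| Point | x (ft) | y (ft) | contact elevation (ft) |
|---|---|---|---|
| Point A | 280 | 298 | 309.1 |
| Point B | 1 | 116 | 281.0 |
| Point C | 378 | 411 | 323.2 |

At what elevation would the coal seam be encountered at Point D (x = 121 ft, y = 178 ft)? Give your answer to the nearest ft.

Let the plane be z = a·x + b·y + c.
Point B−Point A: −279a − 182b = −28.1;  Point C−Point A: 98a + 113b = 14.1.
Solving gives a = 0.04449, b = 0.08620.
Then c = 309.1 − a·280 − b·298 = 270.96.
At (121, 178): z = 5.4 + 15.3 + 270.96 = 291.7 ft.

292 ft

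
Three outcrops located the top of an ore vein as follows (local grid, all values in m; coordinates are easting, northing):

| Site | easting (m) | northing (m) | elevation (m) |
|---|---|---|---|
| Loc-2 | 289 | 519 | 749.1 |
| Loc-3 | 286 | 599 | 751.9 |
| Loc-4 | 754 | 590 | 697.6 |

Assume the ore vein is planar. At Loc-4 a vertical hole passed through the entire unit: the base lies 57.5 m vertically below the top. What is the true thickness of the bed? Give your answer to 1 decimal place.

57.1 m

Two edge vectors: Loc-2→Loc-3 = (-3, 80, 2.8), Loc-2→Loc-4 = (465, 71, -51.5).
Normal n = (Loc-2→Loc-3) × (Loc-2→Loc-4) = (-4318.8, 1147.5, -37413).
So ∂z/∂easting = −n_x/n_z = −0.11544 and ∂z/∂northing = −n_y/n_z = 0.03067.
|∇z| = √(a²+b²) = 0.11944, so dip δ = arctan(0.11944) = 6.81°.
True thickness = vertical thickness × cos δ = 57.5 × cos 6.81° = 57.1 m.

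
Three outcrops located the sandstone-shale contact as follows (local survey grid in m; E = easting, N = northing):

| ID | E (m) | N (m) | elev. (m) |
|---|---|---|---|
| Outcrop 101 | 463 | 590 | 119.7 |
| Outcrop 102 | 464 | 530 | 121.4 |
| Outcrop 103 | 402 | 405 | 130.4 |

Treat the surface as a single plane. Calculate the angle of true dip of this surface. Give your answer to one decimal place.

Two edge vectors: Outcrop 101→Outcrop 102 = (1, -60, 1.7), Outcrop 101→Outcrop 103 = (-61, -185, 10.7).
Normal n = (Outcrop 101→Outcrop 102) × (Outcrop 101→Outcrop 103) = (-327.5, -114.4, -3845).
So ∂z/∂E = −n_x/n_z = −0.08518 and ∂z/∂N = −n_y/n_z = −0.02975.
Gradient magnitude |∇z| = √(a² + b²) = √(0.00725 + 0.00089) = 0.09022.
True dip = arctan(0.09022) = 5.2°, dipping toward ENE (azimuth ≈ 071°).

5.2°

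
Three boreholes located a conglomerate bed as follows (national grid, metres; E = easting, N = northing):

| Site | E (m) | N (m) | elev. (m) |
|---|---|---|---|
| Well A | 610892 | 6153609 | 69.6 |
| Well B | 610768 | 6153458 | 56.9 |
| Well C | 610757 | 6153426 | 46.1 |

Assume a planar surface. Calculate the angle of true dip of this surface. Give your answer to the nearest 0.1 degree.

Two edge vectors: Well A→Well B = (-124, -151, -12.7), Well A→Well C = (-135, -183, -23.5).
Normal n = (Well A→Well B) × (Well A→Well C) = (1224.4, -1199.5, 2307).
So ∂z/∂E = −n_x/n_z = −0.53073 and ∂z/∂N = −n_y/n_z = 0.51994.
Gradient magnitude |∇z| = √(a² + b²) = √(0.28168 + 0.27034) = 0.74298.
True dip = arctan(0.74298) = 36.6°, dipping toward SE (azimuth ≈ 134°).

36.6°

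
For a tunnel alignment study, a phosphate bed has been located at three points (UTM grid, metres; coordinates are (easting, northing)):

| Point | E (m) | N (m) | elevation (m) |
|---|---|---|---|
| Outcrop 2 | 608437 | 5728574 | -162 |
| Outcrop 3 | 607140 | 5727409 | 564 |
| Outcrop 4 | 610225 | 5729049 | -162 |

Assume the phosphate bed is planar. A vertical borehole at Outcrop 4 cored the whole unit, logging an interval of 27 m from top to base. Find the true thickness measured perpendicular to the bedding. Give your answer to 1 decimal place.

19.9 m

Let the plane be z = a·E + b·N + c.
Outcrop 3−Outcrop 2: −1297a − 1165b = 726;  Outcrop 4−Outcrop 2: 1788a + 475b = 0.
Solving gives a = 0.23508, b = −0.88489.
|∇z| = √(a²+b²) = 0.91559, so dip δ = arctan(0.91559) = 42.48°.
True thickness = vertical thickness × cos δ = 27 × cos 42.48° = 19.9 m.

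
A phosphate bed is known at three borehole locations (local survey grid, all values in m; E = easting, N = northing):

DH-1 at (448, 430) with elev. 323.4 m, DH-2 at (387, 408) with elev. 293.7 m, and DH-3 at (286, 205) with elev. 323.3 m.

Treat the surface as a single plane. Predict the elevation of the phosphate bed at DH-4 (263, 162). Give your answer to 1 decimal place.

328.5 m

Two edge vectors: DH-1→DH-2 = (-61, -22, -29.7), DH-1→DH-3 = (-162, -225, -0.1).
Normal n = (DH-1→DH-2) × (DH-1→DH-3) = (-6680.3, 4805.3, 10161).
So ∂z/∂E = −n_x/n_z = 0.65745 and ∂z/∂N = −n_y/n_z = −0.47292.
Intercept c from DH-1: 323.4 − 294.54 + 203.35 = 232.22.
At (263, 162): z = 172.9 − 76.6 + 232.22 = 328.5 m.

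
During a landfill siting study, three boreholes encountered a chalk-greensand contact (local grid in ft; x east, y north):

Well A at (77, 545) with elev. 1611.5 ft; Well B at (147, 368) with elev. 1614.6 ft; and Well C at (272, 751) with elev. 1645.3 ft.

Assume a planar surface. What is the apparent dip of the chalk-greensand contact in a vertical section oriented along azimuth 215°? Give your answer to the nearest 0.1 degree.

Two edge vectors: Well A→Well B = (70, -177, 3.1), Well A→Well C = (195, 206, 33.8).
Normal n = (Well A→Well B) × (Well A→Well C) = (-6621.2, -1761.5, 48935).
So ∂z/∂x = −n_x/n_z = 0.13531 and ∂z/∂y = −n_y/n_z = 0.03600.
Unit vector along 215° is (sin 215°, cos 215°) = (-0.5736, -0.8192).
Slope in that direction = a·(-0.5736) + b·(-0.8192) = −0.10710.
Apparent dip = arctan|0.10710| = 6.1° (true dip is 8.0°, so apparent ≤ true as expected).

6.1°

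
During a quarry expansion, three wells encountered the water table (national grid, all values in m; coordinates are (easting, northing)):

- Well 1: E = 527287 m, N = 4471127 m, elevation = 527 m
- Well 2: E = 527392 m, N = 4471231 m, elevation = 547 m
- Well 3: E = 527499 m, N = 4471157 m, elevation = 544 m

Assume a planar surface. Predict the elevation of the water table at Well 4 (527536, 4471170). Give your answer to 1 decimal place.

548.0 m

Let the plane be z = a·E + b·N + c.
Well 2−Well 1: 105a + 104b = 20;  Well 3−Well 1: 212a + 30b = 17.
Solving gives a = 0.061805482, b = 0.129907927.
Then c = 527 − a·527287 − b·4471127 = −612897.07.
At (527536, 4471170): z = 32604.6 + 580840.4 − 612897.07 = 548.0 m.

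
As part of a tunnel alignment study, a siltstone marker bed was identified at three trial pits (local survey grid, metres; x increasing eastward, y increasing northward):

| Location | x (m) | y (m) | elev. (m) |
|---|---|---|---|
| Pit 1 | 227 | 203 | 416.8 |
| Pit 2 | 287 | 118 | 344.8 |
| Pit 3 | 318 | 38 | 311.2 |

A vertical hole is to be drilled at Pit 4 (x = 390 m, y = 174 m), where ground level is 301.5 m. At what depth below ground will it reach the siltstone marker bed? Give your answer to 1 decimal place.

100.4 m

Let the plane be z = a·x + b·y + c.
Pit 2−Pit 1: 60a − 85b = −72;  Pit 3−Pit 1: 91a − 165b = −105.6.
Solving gives a = −1.34134, b = −0.09977.
Then c = 416.8 − a·227 − b·203 = 741.54.
At (390, 174): z_contact = −523.12 − 17.36 + 741.54 = 201.05 m.
Depth below ground = 301.5 − 201.05 = 100.4 m.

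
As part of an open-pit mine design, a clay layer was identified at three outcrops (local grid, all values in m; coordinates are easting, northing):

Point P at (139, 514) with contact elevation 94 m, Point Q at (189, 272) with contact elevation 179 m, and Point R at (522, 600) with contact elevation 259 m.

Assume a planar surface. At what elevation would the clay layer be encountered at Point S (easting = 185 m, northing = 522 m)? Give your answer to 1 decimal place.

114.4 m

Two edge vectors: Point P→Point Q = (50, -242, 85), Point P→Point R = (383, 86, 165).
Normal n = (Point P→Point Q) × (Point P→Point R) = (-47240, 24305, 96986).
So ∂z/∂easting = −n_x/n_z = 0.48708 and ∂z/∂northing = −n_y/n_z = −0.25060.
Intercept c from Point P: 94 − 67.70 + 128.81 = 155.11.
At (185, 522): z = 90.1 − 130.8 + 155.11 = 114.4 m.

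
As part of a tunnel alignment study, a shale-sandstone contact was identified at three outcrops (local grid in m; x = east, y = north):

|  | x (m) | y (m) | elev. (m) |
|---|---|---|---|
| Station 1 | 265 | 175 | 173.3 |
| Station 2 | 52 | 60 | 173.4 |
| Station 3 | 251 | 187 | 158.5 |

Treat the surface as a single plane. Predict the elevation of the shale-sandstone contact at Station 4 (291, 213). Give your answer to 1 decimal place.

Let the plane be z = a·x + b·y + c.
Station 2−Station 1: −213a − 115b = 0.1;  Station 3−Station 1: −14a + 12b = −14.8.
Solving gives a = 0.40826, b = −0.75703.
Then c = 173.3 − a·265 − b·175 = 197.59.
At (291, 213): z = 118.8 − 161.2 + 197.59 = 155.1 m.

155.1 m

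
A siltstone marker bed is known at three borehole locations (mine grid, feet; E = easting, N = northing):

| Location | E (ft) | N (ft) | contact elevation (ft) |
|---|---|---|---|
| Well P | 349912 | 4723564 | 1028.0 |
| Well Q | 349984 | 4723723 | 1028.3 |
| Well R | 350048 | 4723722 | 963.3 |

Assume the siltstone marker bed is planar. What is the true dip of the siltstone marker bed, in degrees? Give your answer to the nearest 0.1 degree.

47.9°

Let the plane be z = a·E + b·N + c.
Well Q−Well P: 72a + 159b = 0.3;  Well R−Well P: 136a + 158b = −64.7.
Solving gives a = −1.00846, b = 0.45855.
Gradient magnitude |∇z| = √(a² + b²) = √(1.01699 + 0.21027) = 1.10782.
True dip = arctan(1.10782) = 47.9°, dipping toward ESE (azimuth ≈ 114°).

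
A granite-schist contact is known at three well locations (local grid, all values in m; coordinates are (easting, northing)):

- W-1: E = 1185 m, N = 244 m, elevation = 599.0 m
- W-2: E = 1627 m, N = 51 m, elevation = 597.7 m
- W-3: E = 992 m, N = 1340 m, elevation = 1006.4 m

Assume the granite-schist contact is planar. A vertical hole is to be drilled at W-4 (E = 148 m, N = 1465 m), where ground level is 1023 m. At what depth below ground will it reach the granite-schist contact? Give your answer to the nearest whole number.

112 m

Let the plane be z = a·E + b·N + c.
W-2−W-1: 442a − 193b = −1.3;  W-3−W-1: −193a + 1096b = 407.4.
Solving gives a = 0.17264, b = 0.40212.
Then c = 599 − a·1185 − b·244 = 296.30.
At (148, 1465): z_contact = 25.6 + 589.1 + 296.30 = 911.0 m.
Depth below ground = 1023 − 911.0 = 112 m.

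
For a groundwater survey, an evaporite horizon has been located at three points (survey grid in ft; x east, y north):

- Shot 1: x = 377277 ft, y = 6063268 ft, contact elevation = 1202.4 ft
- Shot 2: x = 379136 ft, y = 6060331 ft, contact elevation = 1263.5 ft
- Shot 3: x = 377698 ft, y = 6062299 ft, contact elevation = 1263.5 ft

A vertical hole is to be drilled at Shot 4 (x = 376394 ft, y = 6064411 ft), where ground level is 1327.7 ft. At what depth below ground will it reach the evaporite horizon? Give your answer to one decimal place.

115.1 ft

Let the plane be z = a·x + b·y + c.
Shot 2−Shot 1: 1859a − 2937b = 61.1;  Shot 3−Shot 1: 421a − 969b = 61.1.
Solving gives a = −0.212862590, b = −0.155536791.
Then c = 1202.4 − a·377277 − b·6063268 = 1024571.81.
At (376394, 6064411): z_contact = −80120.20 − 943239.03 + 1024571.81 = 1212.58 ft.
Depth below ground = 1327.7 − 1212.58 = 115.1 ft.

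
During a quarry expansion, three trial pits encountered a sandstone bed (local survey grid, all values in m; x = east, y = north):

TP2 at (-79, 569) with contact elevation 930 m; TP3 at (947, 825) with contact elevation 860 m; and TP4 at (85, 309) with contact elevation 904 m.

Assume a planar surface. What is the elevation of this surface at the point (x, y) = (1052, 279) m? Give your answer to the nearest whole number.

825 m

Let the plane be z = a·x + b·y + c.
TP3−TP2: 1026a + 256b = −70;  TP4−TP2: 164a − 260b = −26.
Solving gives a = −0.08051, b = 0.04922.
Then c = 930 − a·-79 − b·569 = 895.63.
At (1052, 279): z = −84.7 + 13.7 + 895.63 = 824.7 m.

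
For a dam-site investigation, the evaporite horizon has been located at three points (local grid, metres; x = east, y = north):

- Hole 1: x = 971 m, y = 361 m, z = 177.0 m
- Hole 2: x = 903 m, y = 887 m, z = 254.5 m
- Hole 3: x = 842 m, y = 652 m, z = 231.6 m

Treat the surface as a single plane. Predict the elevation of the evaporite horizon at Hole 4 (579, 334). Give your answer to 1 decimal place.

223.8 m

Let the plane be z = a·x + b·y + c.
Hole 2−Hole 1: −68a + 526b = 77.5;  Hole 3−Hole 1: −129a + 291b = 54.6.
Solving gives a = −0.12830, b = 0.13075.
Then c = 177 − a·971 − b·361 = 254.38.
At (579, 334): z = −74.3 + 43.7 + 254.38 = 223.8 m.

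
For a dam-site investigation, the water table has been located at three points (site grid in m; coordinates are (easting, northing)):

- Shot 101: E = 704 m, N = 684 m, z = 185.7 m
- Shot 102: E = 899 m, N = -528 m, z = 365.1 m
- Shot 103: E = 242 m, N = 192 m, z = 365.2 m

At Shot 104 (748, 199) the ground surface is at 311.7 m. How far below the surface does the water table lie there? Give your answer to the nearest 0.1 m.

Let the plane be z = a·E + b·N + c.
Shot 102−Shot 101: 195a − 1212b = 179.4;  Shot 103−Shot 101: −462a − 492b = 179.5.
Solving gives a = −0.19712, b = −0.17973.
Then c = 185.7 − a·704 − b·684 = 447.41.
At (748, 199): z_contact = −147.45 − 35.77 + 447.41 = 264.20 m.
Depth below ground = 311.7 − 264.20 = 47.5 m.

47.5 m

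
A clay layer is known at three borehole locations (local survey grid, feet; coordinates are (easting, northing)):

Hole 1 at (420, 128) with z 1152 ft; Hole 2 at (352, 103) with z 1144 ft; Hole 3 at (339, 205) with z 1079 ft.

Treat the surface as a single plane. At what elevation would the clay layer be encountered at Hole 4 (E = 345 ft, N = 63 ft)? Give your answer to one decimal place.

1165.4 ft

Two edge vectors: Hole 1→Hole 2 = (-68, -25, -8), Hole 1→Hole 3 = (-81, 77, -73).
Normal n = (Hole 1→Hole 2) × (Hole 1→Hole 3) = (2441, -4316, -7261).
So ∂z/∂E = −n_x/n_z = 0.33618 and ∂z/∂N = −n_y/n_z = −0.59441.
Intercept c from Hole 1: 1152 − 141.20 + 76.08 = 1086.89.
At (345, 63): z = 116.0 − 37.4 + 1086.89 = 1165.4 ft.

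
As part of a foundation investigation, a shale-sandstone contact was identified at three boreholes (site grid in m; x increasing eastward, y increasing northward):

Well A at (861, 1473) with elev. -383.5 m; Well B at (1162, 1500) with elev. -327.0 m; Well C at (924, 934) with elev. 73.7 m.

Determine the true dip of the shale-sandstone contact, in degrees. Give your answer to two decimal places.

40.64°

Let the plane be z = a·x + b·y + c.
Well B−Well A: 301a + 27b = 56.5;  Well C−Well A: 63a − 539b = 457.2.
Solving gives a = 0.26106, b = −0.81772.
Gradient magnitude |∇z| = √(a² + b²) = √(0.06815 + 0.66867) = 0.85838.
True dip = arctan(0.85838) = 40.64°, dipping toward NNW (azimuth ≈ 342°).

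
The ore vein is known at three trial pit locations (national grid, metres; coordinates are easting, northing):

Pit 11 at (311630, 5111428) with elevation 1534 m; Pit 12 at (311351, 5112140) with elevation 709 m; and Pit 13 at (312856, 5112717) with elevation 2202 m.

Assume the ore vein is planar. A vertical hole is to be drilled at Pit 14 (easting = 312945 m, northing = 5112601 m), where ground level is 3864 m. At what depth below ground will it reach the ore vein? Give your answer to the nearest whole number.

1473 m

Two edge vectors: Pit 11→Pit 12 = (-279, 712, -825), Pit 11→Pit 13 = (1226, 1289, 668).
Normal n = (Pit 11→Pit 12) × (Pit 11→Pit 13) = (1539041, -825078, -1232543).
So ∂z/∂easting = −n_x/n_z = 1.24867124 and ∂z/∂northing = −n_y/n_z = −0.66941113.
Intercept c from Pit 11: 1534 − 389123.42 + 3421646.78 = 3034057.36.
At (312945, 5112601): z_contact = 390765.4 − 3422432.0 + 3034057.36 = 2390.8 m.
Depth below ground = 3864 − 2390.8 = 1473 m.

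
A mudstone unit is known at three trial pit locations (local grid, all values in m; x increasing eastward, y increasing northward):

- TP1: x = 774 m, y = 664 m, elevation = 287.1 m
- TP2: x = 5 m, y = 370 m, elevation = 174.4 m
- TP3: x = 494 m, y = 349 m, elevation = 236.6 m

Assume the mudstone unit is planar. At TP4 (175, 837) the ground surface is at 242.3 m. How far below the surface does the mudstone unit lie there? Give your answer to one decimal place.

Two edge vectors: TP1→TP2 = (-769, -294, -112.7), TP1→TP3 = (-280, -315, -50.5).
Normal n = (TP1→TP2) × (TP1→TP3) = (-20653.5, -7278.5, 159915).
So ∂z/∂x = −n_x/n_z = 0.12915 and ∂z/∂y = −n_y/n_z = 0.04551.
Intercept c from TP1: 287.1 − 99.96 − 30.22 = 156.91.
At (175, 837): z_contact = 22.60 + 38.10 + 156.91 = 217.61 m.
Depth below ground = 242.3 − 217.61 = 24.7 m.

24.7 m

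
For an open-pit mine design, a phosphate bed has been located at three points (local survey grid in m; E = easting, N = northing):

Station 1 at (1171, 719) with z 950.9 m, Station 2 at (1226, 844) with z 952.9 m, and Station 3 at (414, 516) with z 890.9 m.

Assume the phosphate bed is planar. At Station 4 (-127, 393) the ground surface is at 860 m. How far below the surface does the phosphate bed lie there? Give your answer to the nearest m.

Two edge vectors: Station 1→Station 2 = (55, 125, 2), Station 1→Station 3 = (-757, -203, -60).
Normal n = (Station 1→Station 2) × (Station 1→Station 3) = (-7094, 1786, 83460).
So ∂z/∂E = −n_x/n_z = 0.08500 and ∂z/∂N = −n_y/n_z = −0.02140.
Intercept c from Station 1: 950.9 − 99.53 + 15.39 = 866.75.
At (-127, 393): z_contact = −10.8 − 8.4 + 866.75 = 847.5 m.
Depth below ground = 860 − 847.5 = 12 m.

12 m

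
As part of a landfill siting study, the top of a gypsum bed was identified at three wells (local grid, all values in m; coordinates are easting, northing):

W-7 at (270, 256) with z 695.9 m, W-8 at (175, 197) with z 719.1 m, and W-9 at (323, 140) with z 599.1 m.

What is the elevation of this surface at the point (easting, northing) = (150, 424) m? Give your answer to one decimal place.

861.8 m

Two edge vectors: W-7→W-8 = (-95, -59, 23.2), W-7→W-9 = (53, -116, -96.8).
Normal n = (W-7→W-8) × (W-7→W-9) = (8402.4, -7966.4, 14147).
So ∂z/∂easting = −n_x/n_z = −0.59394 and ∂z/∂northing = −n_y/n_z = 0.56312.
Intercept c from W-7: 695.9 + 160.36 − 144.16 = 712.10.
At (150, 424): z = −89.1 + 238.8 + 712.10 = 861.8 m.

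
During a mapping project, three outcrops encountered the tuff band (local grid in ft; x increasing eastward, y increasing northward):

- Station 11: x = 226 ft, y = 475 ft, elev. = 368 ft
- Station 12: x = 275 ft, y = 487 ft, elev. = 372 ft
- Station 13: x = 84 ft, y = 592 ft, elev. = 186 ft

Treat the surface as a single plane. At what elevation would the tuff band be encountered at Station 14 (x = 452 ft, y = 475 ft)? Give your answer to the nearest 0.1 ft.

448.6 ft

Two edge vectors: Station 11→Station 12 = (49, 12, 4), Station 11→Station 13 = (-142, 117, -182).
Normal n = (Station 11→Station 12) × (Station 11→Station 13) = (-2652, 8350, 7437).
So ∂z/∂x = −n_x/n_z = 0.35660 and ∂z/∂y = −n_y/n_z = −1.12276.
Intercept c from Station 11: 368 − 80.59 + 533.31 = 820.72.
At (452, 475): z = 161.2 − 533.3 + 820.72 = 448.6 ft.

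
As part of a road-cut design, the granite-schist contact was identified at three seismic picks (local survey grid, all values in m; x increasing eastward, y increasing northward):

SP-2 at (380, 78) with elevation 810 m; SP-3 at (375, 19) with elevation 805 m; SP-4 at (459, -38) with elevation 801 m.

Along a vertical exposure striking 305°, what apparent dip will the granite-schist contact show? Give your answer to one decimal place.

Two edge vectors: SP-2→SP-3 = (-5, -59, -5), SP-2→SP-4 = (79, -116, -9).
Normal n = (SP-2→SP-3) × (SP-2→SP-4) = (-49, -440, 5241).
So ∂z/∂x = −n_x/n_z = 0.00935 and ∂z/∂y = −n_y/n_z = 0.08395.
Unit vector along 305° is (sin 305°, cos 305°) = (-0.8192, 0.5736).
Slope in that direction = a·(-0.8192) + b·(0.5736) = 0.04050.
Apparent dip = arctan|0.04050| = 2.3° (true dip is 4.8°, so apparent ≤ true as expected).

2.3°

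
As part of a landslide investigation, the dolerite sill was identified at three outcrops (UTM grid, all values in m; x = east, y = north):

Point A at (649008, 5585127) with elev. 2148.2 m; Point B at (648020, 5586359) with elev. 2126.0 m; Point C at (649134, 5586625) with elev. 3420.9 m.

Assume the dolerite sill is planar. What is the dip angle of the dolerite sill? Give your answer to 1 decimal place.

51.2°

Let the plane be z = a·x + b·y + c.
Point B−Point A: −988a + 1232b = −22.2;  Point C−Point A: 126a + 1498b = 1272.7.
Solving gives a = 0.97919, b = 0.76724.
Gradient magnitude |∇z| = √(a² + b²) = √(0.95881 + 0.58865) = 1.24397.
True dip = arctan(1.24397) = 51.2°, dipping toward SW (azimuth ≈ 232°).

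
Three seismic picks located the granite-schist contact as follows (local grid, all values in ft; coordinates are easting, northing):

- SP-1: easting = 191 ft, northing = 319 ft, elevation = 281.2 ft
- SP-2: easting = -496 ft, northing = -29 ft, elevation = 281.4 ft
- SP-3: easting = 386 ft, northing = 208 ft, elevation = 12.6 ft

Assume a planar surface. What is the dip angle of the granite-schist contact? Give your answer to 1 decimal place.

55.1°

Two edge vectors: SP-1→SP-2 = (-687, -348, 0.2), SP-1→SP-3 = (195, -111, -268.6).
Normal n = (SP-1→SP-2) × (SP-1→SP-3) = (93495, -184489.2, 144117).
So ∂z/∂easting = −n_x/n_z = −0.64874 and ∂z/∂northing = −n_y/n_z = 1.28013.
Gradient magnitude |∇z| = √(a² + b²) = √(0.42087 + 1.63875) = 1.43514.
True dip = arctan(1.43514) = 55.1°, dipping toward SSE (azimuth ≈ 153°).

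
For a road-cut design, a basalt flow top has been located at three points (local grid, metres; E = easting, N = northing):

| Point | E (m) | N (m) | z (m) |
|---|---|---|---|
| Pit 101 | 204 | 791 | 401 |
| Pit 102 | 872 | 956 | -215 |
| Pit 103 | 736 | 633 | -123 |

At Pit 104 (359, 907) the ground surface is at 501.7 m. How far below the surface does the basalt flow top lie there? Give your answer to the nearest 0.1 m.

Let the plane be z = a·E + b·N + c.
Pit 102−Pit 101: 668a + 165b = −616;  Pit 103−Pit 101: 532a − 158b = −524.
Solving gives a = −0.95067, b = 0.11545.
Then c = 401 − a·204 − b·791 = 503.61.
At (359, 907): z_contact = −341.29 + 104.72 + 503.61 = 267.04 m.
Depth below ground = 501.7 − 267.04 = 234.7 m.

234.7 m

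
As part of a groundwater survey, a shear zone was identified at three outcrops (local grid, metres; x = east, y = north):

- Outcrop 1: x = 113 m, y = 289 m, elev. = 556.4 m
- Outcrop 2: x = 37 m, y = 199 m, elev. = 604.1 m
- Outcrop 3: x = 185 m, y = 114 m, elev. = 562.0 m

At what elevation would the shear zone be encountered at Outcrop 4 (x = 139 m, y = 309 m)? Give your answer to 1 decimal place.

Two edge vectors: Outcrop 1→Outcrop 2 = (-76, -90, 47.7), Outcrop 1→Outcrop 3 = (72, -175, 5.6).
Normal n = (Outcrop 1→Outcrop 2) × (Outcrop 1→Outcrop 3) = (7843.5, 3860, 19780).
So ∂z/∂x = −n_x/n_z = −0.39654 and ∂z/∂y = −n_y/n_z = −0.19515.
Intercept c from Outcrop 1: 556.4 + 44.81 + 56.40 = 657.61.
At (139, 309): z = −55.1 − 60.3 + 657.61 = 542.2 m.

542.2 m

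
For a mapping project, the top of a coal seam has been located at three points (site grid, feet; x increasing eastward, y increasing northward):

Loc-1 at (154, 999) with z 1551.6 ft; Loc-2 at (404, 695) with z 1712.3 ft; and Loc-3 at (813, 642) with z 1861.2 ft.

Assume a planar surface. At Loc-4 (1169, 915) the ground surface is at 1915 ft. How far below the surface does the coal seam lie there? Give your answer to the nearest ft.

6 ft

Two edge vectors: Loc-1→Loc-2 = (250, -304, 160.7), Loc-1→Loc-3 = (659, -357, 309.6).
Normal n = (Loc-1→Loc-2) × (Loc-1→Loc-3) = (-36748.5, 28501.3, 111086).
So ∂z/∂x = −n_x/n_z = 0.33081 and ∂z/∂y = −n_y/n_z = −0.25657.
Intercept c from Loc-1: 1551.6 − 50.94 + 256.31 = 1756.97.
At (1169, 915): z_contact = 386.7 − 234.8 + 1756.97 = 1908.9 ft.
Depth below ground = 1915 − 1908.9 = 6 ft.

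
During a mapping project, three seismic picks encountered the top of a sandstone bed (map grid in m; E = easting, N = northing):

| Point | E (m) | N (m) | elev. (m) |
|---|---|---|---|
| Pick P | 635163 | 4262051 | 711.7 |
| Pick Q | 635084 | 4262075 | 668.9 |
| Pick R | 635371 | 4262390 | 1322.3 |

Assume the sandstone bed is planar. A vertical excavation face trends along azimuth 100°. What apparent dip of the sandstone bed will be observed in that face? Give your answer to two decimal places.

Let the plane be z = a·E + b·N + c.
Pick Q−Pick P: −79a + 24b = −42.8;  Pick R−Pick P: 208a + 339b = 610.6.
Solving gives a = 0.91787, b = 1.23800.
Unit vector along 100° is (sin 100°, cos 100°) = (0.9848, -0.1736).
Slope in that direction = a·(0.9848) + b·(-0.1736) = 0.68895.
Apparent dip = arctan|0.68895| = 34.56° (true dip is 57.0°, so apparent ≤ true as expected).

34.56°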